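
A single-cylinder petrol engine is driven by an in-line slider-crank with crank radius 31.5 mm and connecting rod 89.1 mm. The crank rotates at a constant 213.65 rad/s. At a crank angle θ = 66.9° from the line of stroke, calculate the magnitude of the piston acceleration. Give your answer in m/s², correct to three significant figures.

202

ω = 213.7 rad/s
x(θ) = r cosθ + √(L² − r² sin²θ); with ω constant, a = ω²·d²x/dθ².
d²x/dθ² = −r cosθ − r²(cos2θ)/√u − r⁴ sin²2θ/(4u^{3/2}),  u = L² − r² sin²θ = 0.0070993 m².
Substituting r = 0.0315 m, L = 0.0891 m, θ = 66.9°: d²x/dθ² = -0.004422 m.
a = ω²·d²x/dθ² = (213.7)²·(-0.004422) = -201.85 m/s²;  |a| = 201.85 m/s².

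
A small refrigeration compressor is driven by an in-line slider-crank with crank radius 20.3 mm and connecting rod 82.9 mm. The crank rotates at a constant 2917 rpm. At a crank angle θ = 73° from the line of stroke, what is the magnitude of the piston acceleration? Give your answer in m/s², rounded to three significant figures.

ω = 2π·2917/60 = 305.5 rad/s
x(θ) = r cosθ + √(L² − r² sin²θ); with ω constant, a = ω²·d²x/dθ².
d²x/dθ² = −r cosθ − r²(cos2θ)/√u − r⁴ sin²2θ/(4u^{3/2}),  u = L² − r² sin²θ = 0.00649555 m².
Substituting r = 0.0203 m, L = 0.0829 m, θ = 73°: d²x/dθ² = -0.0017216 m.
a = ω²·d²x/dθ² = (305.5)²·(-0.0017216) = -160.64 m/s²;  |a| = 160.64 m/s².

161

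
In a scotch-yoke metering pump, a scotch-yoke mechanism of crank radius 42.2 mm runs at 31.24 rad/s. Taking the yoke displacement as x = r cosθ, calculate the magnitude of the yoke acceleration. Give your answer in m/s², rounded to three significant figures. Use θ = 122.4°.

ω = 31.24 rad/s
x = r cosθ ⇒ ẍ = −rω² cosθ (ω constant).
|a| = rω²|cosθ| = 0.0422·(31.24)²·|cos 122.4°| = 22.068 m/s².

22.1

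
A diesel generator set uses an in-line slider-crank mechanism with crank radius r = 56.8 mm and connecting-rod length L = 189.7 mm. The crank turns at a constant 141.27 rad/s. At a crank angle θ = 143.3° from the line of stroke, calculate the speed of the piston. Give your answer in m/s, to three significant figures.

3.63

ω = 141.3 rad/s
For an in-line slider-crank, x = r cosθ + √(L² − r² sin²θ), so v = −rω sinθ·[1 + r cosθ/√(L² − r² sin²θ)].
With r = 0.0568 m, L = 0.1897 m, θ = 143.3°: √(L² − r² sin²θ) = 0.18664 m.
v = −0.0568·141.3·0.59763·[1 + 0.0568·-0.80178/0.18664] = -3.6253 m/s.
|v| = 3.6253 m/s.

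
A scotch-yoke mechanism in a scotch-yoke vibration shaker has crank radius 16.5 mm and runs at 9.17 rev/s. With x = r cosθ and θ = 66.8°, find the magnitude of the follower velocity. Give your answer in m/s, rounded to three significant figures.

0.874

ω = 57.62 rad/s (from 9.17 rev/s).
x = r cosθ ⇒ ẋ = −rω sinθ.
|v| = rω|sinθ| = 0.0165·57.62·|sin 66.8°| = 0.8738 m/s.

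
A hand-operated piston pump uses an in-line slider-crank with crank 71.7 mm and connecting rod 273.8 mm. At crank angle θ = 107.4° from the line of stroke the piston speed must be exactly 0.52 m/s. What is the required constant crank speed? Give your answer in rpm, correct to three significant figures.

79.0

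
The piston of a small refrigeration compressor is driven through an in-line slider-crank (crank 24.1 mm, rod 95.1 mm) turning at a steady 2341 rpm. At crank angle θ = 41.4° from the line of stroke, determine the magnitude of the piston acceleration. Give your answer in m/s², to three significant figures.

1140

ω = 2π·2341/60 = 245.1 rad/s
x(θ) = r cosθ + √(L² − r² sin²θ); with ω constant, a = ω²·d²x/dθ².
d²x/dθ² = −r cosθ − r²(cos2θ)/√u − r⁴ sin²2θ/(4u^{3/2}),  u = L² − r² sin²θ = 0.00879 m².
Substituting r = 0.0241 m, L = 0.0951 m, θ = 41.4°: d²x/dθ² = -0.018955 m.
a = ω²·d²x/dθ² = (245.1)²·(-0.018955) = -1139.1 m/s²;  |a| = 1139.1 m/s².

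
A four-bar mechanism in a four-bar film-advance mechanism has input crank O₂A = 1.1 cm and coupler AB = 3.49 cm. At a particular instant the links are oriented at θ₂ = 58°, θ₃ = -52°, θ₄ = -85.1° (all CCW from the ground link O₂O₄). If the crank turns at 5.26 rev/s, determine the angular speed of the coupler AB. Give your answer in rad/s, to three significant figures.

ω₂ = 33.05 rad/s (from 5.26 rev/s).
Differentiating the loop-closure r₂e^{iθ₂}+r₃e^{iθ₃}=r₁+r₄e^{iθ₄} gives r₂ω₂e^{iθ₂}+r₃ω₃e^{iθ₃}=r₄ω₄e^{iθ₄}.
Eliminating the other unknown: ω₃ = r₂ω₂ sin(θ₄−θ₂) / [r₃ sin(θ₃−θ₄)].
Numerator sine = -0.60042; denominator sine = +0.54610.
Result = 0.011·33.05·(-0.60042) / (0.0349·(+0.54610)) = -11.453 rad/s; magnitude 11.453 rad/s.

11.5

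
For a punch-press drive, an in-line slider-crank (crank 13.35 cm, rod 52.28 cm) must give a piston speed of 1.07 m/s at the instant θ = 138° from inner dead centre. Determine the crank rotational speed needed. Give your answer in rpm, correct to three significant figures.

142

For an in-line slider-crank, |v_piston| = rω|sinθ|·[1 + r cosθ/√(L² − r² sin²θ)].
With r = 0.1335 m, L = 0.5228 m, θ = 138°: the bracketed kinematic factor |dx/dθ| = 0.072124 m.
ω = v/|dx/dθ| = 1.07/0.072124 = 14.835 rad/s.
N = 60ω/(2π) = 141.67 rpm.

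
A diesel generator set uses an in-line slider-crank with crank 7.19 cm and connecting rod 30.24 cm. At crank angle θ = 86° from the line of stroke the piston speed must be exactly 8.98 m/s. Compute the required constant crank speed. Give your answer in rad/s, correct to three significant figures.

For an in-line slider-crank, |v_piston| = rω|sinθ|·[1 + r cosθ/√(L² − r² sin²θ)].
With r = 0.0719 m, L = 0.3024 m, θ = 86°: the bracketed kinematic factor |dx/dθ| = 0.072949 m.
ω = v/|dx/dθ| = 8.98/0.072949 = 123.1 rad/s.

123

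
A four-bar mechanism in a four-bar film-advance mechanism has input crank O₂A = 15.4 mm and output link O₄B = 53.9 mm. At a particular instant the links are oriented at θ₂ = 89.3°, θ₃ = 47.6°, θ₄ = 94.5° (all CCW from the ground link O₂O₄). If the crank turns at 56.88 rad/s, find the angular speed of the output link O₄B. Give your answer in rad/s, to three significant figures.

14.8

ω₂ = 56.88 rad/s
Differentiating the loop-closure r₂e^{iθ₂}+r₃e^{iθ₃}=r₁+r₄e^{iθ₄} gives r₂ω₂e^{iθ₂}+r₃ω₃e^{iθ₃}=r₄ω₄e^{iθ₄}.
Eliminating the other unknown: ω₄ = r₂ω₂ sin(θ₂−θ₃) / [r₄ sin(θ₄−θ₃)].
Numerator sine = +0.66523; denominator sine = +0.73016.
Result = 0.0154·56.88·(+0.66523) / (0.0539·(+0.73016)) = +14.806 rad/s; magnitude 14.806 rad/s.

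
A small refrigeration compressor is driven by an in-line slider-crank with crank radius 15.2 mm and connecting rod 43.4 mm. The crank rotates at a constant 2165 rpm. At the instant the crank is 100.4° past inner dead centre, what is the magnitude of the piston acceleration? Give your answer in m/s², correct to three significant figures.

ω = 2π·2165/60 = 226.7 rad/s
x(θ) = r cosθ + √(L² − r² sin²θ); with ω constant, a = ω²·d²x/dθ².
d²x/dθ² = −r cosθ − r²(cos2θ)/√u − r⁴ sin²2θ/(4u^{3/2}),  u = L² − r² sin²θ = 0.00166005 m².
Substituting r = 0.0152 m, L = 0.0434 m, θ = 100.4°: d²x/dθ² = +0.00802 m.
a = ω²·d²x/dθ² = (226.7)²·(+0.00802) = +412.24 m/s²;  |a| = 412.24 m/s².

412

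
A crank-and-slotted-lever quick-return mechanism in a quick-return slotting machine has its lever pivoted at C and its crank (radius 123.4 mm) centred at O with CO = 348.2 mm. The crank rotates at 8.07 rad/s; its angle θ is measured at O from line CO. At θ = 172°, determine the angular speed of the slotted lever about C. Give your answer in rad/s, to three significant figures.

4.29

ω = 8.07 rad/s
Crank pin A relative to C: A = (d + r cosθ, r sinθ); lever angle φ = atan2(r sinθ, d + r cosθ).
Differentiating tanφ: φ̇ = rω(d cosθ + r)/(d² + r² + 2dr cosθ).
d² + r² + 2dr cosθ = |CA|² = 0.0513714 m²;  d cosθ + r = -0.22141 m.
|ω_lever| = |0.1234·8.07·-0.22141| / 0.0513714 = 4.2921 rad/s.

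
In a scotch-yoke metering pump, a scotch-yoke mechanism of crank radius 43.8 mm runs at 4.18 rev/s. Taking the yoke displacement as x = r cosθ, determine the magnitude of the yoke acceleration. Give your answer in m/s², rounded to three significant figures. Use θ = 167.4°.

ω = 26.26 rad/s (from 4.18 rev/s).
x = r cosθ ⇒ ẍ = −rω² cosθ (ω constant).
|a| = rω²|cosθ| = 0.0438·(26.26)²·|cos 167.4°| = 29.485 m/s².

29.5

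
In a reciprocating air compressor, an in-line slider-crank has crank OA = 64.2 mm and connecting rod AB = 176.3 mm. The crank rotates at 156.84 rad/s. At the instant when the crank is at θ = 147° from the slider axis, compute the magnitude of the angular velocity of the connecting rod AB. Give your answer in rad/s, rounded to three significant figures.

ω = 156.8 rad/s
The rod makes angle φ with the slider axis where L sinφ = r sinθ; differentiating, L cosφ·φ̇ = r ω cosθ.
L cosφ = √(L² − r² sin²θ) = 0.1728 m.
|ω_rod| = r ω |cosθ| / √(L² − r² sin²θ) = 0.0642·156.8·0.83867/0.1728 = 48.87 rad/s.

48.9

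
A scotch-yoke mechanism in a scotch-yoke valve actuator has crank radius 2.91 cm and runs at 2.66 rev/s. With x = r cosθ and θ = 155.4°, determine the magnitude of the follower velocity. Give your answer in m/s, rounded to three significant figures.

0.202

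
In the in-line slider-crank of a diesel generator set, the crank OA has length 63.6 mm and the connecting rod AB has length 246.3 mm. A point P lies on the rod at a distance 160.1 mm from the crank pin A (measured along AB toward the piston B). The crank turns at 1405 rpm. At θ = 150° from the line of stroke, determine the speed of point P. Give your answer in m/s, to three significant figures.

4.90

ω = 147.1 rad/s.  Crank-pin speed |V_A| = rω = 9.3575 m/s, perpendicular to OA.
Rod angle: sinφ = −(r/L) sinθ ⇒ φ = -7.418°; ω_rod = −rω cosθ/√(L²−r²sin²θ) = +33.18 rad/s.
V_P = V_A + ω_rod × AP, with AP = 0.1601 m along the rod.
Components: V_Px = −rω sinθ − a·ω_rod·sinφ = -3.9929 m/s;  V_Py = rω cosθ + a·ω_rod·cosφ = -2.8362 m/s.
|V_P| = √(V_Px² + V_Py²) = 4.8977 m/s.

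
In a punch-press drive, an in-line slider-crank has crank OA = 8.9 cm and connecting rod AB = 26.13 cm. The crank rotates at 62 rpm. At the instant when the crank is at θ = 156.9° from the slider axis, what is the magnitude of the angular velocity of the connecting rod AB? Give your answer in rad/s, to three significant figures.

ω = 6.493 rad/s (converted from 62 rpm).
The rod makes angle φ with the slider axis where L sinφ = r sinθ; differentiating, L cosφ·φ̇ = r ω cosθ.
L cosφ = √(L² − r² sin²θ) = 0.25896 m.
|ω_rod| = r ω |cosθ| / √(L² − r² sin²θ) = 0.089·6.493·0.91982/0.25896 = 2.0525 rad/s.

2.05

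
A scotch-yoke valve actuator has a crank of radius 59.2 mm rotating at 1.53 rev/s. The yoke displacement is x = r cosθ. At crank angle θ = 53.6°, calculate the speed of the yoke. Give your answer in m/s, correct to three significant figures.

ω = 9.613 rad/s (from 1.53 rev/s).
x = r cosθ ⇒ ẋ = −rω sinθ.
|v| = rω|sinθ| = 0.0592·9.613·|sin 53.6°| = 0.45807 m/s.

0.458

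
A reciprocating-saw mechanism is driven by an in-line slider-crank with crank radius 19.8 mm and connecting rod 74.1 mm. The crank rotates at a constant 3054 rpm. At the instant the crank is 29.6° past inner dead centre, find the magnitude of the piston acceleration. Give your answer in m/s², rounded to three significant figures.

2050

ω = 2π·3054/60 = 319.8 rad/s
x(θ) = r cosθ + √(L² − r² sin²θ); with ω constant, a = ω²·d²x/dθ².
d²x/dθ² = −r cosθ − r²(cos2θ)/√u − r⁴ sin²2θ/(4u^{3/2}),  u = L² − r² sin²θ = 0.00539516 m².
Substituting r = 0.0198 m, L = 0.0741 m, θ = 29.6°: d²x/dθ² = -0.020021 m.
a = ω²·d²x/dθ² = (319.8)²·(-0.020021) = -2047.7 m/s²;  |a| = 2047.7 m/s².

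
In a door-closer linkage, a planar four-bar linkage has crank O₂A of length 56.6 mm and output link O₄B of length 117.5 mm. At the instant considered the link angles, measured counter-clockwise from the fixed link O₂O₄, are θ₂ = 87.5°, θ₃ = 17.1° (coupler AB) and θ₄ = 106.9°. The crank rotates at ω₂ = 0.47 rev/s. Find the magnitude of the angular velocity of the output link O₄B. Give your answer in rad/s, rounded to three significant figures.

ω₂ = 2.953 rad/s (from 0.47 rev/s).
Differentiating the loop-closure r₂e^{iθ₂}+r₃e^{iθ₃}=r₁+r₄e^{iθ₄} gives r₂ω₂e^{iθ₂}+r₃ω₃e^{iθ₃}=r₄ω₄e^{iθ₄}.
Eliminating the other unknown: ω₄ = r₂ω₂ sin(θ₂−θ₃) / [r₄ sin(θ₄−θ₃)].
Numerator sine = +0.94206; denominator sine = +0.99999.
Result = 0.0566·2.953·(+0.94206) / (0.1175·(+0.99999)) = +1.3401 rad/s; magnitude 1.3401 rad/s.

1.34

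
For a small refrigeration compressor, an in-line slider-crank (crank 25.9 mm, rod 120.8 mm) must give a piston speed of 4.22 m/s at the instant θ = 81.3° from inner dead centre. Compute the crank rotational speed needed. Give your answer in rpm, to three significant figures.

1520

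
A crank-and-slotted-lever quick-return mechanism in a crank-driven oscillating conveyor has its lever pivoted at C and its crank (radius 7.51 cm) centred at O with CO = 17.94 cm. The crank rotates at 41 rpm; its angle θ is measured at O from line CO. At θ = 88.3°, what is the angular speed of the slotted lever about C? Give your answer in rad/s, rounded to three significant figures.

ω = 4.294 rad/s (from 41 rpm).
Crank pin A relative to C: A = (d + r cosθ, r sinθ); lever angle φ = atan2(r sinθ, d + r cosθ).
Differentiating tanφ: φ̇ = rω(d cosθ + r)/(d² + r² + 2dr cosθ).
d² + r² + 2dr cosθ = |CA|² = 0.0386238 m²;  d cosθ + r = +0.080422 m.
|ω_lever| = |0.0751·4.294·+0.080422| / 0.0386238 = 0.67139 rad/s.

0.671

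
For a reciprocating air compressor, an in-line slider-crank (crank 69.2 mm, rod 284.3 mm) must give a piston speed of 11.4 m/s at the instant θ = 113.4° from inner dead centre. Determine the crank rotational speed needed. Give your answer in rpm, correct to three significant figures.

1900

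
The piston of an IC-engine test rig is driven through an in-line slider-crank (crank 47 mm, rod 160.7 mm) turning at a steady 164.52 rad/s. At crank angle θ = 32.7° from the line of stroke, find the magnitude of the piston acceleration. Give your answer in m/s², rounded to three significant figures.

ω = 164.5 rad/s
x(θ) = r cosθ + √(L² − r² sin²θ); with ω constant, a = ω²·d²x/dθ².
d²x/dθ² = −r cosθ − r²(cos2θ)/√u − r⁴ sin²2θ/(4u^{3/2}),  u = L² − r² sin²θ = 0.0251798 m².
Substituting r = 0.047 m, L = 0.1607 m, θ = 32.7°: d²x/dθ² = -0.045598 m.
a = ω²·d²x/dθ² = (164.5)²·(-0.045598) = -1234.2 m/s²;  |a| = 1234.2 m/s².

1230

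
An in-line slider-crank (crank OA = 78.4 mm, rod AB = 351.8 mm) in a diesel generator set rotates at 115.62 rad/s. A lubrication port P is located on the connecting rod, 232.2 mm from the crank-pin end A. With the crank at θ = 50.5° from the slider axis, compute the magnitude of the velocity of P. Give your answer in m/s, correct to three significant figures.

ω = 115.6 rad/s.  Crank-pin speed |V_A| = rω = 9.0646 m/s, perpendicular to OA.
Rod angle: sinφ = −(r/L) sinθ ⇒ φ = -9.902°; ω_rod = −rω cosθ/√(L²−r²sin²θ) = -16.637 rad/s.
V_P = V_A + ω_rod × AP, with AP = 0.2322 m along the rod.
Components: V_Px = −rω sinθ − a·ω_rod·sinφ = -7.6588 m/s;  V_Py = rω cosθ + a·ω_rod·cosφ = +1.9602 m/s.
|V_P| = √(V_Px² + V_Py²) = 7.9056 m/s.

7.91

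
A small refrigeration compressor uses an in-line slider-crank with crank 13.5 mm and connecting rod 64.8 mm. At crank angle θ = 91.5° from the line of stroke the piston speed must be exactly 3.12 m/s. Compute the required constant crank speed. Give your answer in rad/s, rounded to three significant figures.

For an in-line slider-crank, |v_piston| = rω|sinθ|·[1 + r cosθ/√(L² − r² sin²θ)].
With r = 0.0135 m, L = 0.0648 m, θ = 91.5°: the bracketed kinematic factor |dx/dθ| = 0.01342 m.
ω = v/|dx/dθ| = 3.12/0.01342 = 232.49 rad/s.

232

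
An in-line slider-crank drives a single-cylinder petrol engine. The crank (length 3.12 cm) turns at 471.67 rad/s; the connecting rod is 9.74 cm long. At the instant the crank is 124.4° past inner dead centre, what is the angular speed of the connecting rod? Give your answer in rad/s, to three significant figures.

88.5

ω = 471.7 rad/s
The rod makes angle φ with the slider axis where L sinφ = r sinθ; differentiating, L cosφ·φ̇ = r ω cosθ.
L cosφ = √(L² − r² sin²θ) = 0.093936 m.
|ω_rod| = r ω |cosθ| / √(L² − r² sin²θ) = 0.0312·471.7·0.56497/0.093936 = 88.508 rad/s.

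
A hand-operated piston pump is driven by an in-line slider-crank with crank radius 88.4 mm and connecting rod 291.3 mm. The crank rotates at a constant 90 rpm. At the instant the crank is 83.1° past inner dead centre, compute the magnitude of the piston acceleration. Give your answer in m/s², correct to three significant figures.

1.48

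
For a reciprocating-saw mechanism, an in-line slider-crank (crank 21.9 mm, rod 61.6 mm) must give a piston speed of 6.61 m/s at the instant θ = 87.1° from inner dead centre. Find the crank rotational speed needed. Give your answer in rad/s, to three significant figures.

For an in-line slider-crank, |v_piston| = rω|sinθ|·[1 + r cosθ/√(L² − r² sin²θ)].
With r = 0.0219 m, L = 0.0616 m, θ = 87.1°: the bracketed kinematic factor |dx/dθ| = 0.022293 m.
ω = v/|dx/dθ| = 6.61/0.022293 = 296.51 rad/s.

297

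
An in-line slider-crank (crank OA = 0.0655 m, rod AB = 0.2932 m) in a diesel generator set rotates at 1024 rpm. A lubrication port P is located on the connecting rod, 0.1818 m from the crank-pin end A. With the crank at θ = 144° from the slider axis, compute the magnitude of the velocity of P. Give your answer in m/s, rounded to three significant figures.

4.25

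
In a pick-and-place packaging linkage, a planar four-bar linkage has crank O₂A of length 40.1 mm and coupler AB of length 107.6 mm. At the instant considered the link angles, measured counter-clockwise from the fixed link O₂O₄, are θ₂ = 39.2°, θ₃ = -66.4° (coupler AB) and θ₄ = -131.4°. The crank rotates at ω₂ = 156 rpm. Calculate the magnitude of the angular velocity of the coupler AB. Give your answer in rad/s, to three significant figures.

1.10

ω₂ = 16.34 rad/s (from 156 rpm).
Differentiating the loop-closure r₂e^{iθ₂}+r₃e^{iθ₃}=r₁+r₄e^{iθ₄} gives r₂ω₂e^{iθ₂}+r₃ω₃e^{iθ₃}=r₄ω₄e^{iθ₄}.
Eliminating the other unknown: ω₃ = r₂ω₂ sin(θ₄−θ₂) / [r₃ sin(θ₃−θ₄)].
Numerator sine = -0.16333; denominator sine = +0.90631.
Result = 0.0401·16.34·(-0.16333) / (0.1076·(+0.90631)) = -1.0971 rad/s; magnitude 1.0971 rad/s.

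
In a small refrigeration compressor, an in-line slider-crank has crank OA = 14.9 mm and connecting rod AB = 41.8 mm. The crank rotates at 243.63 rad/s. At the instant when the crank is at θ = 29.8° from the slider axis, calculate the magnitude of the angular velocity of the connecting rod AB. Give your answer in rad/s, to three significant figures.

ω = 243.6 rad/s
The rod makes angle φ with the slider axis where L sinφ = r sinθ; differentiating, L cosφ·φ̇ = r ω cosθ.
L cosφ = √(L² − r² sin²θ) = 0.041139 m.
|ω_rod| = r ω |cosθ| / √(L² − r² sin²θ) = 0.0149·243.6·0.86777/0.041139 = 76.571 rad/s.

76.6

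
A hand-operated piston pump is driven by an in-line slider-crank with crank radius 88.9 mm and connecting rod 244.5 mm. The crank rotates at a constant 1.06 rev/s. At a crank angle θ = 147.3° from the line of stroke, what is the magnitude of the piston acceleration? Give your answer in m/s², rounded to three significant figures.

2.67

ω = 2π·1.06 = 6.66 rad/s
x(θ) = r cosθ + √(L² − r² sin²θ); with ω constant, a = ω²·d²x/dθ².
d²x/dθ² = −r cosθ − r²(cos2θ)/√u − r⁴ sin²2θ/(4u^{3/2}),  u = L² − r² sin²θ = 0.0574736 m².
Substituting r = 0.0889 m, L = 0.2445 m, θ = 147.3°: d²x/dθ² = +0.06015 m.
a = ω²·d²x/dθ² = (6.66)²·(+0.06015) = +2.6681 m/s²;  |a| = 2.6681 m/s².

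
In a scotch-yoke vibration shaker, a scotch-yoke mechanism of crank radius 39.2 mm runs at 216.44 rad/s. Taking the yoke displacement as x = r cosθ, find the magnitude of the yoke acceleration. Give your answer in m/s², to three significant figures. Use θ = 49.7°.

1190

ω = 216.4 rad/s
x = r cosθ ⇒ ẍ = −rω² cosθ (ω constant).
|a| = rω²|cosθ| = 0.0392·(216.4)²·|cos 49.7°| = 1187.7 m/s².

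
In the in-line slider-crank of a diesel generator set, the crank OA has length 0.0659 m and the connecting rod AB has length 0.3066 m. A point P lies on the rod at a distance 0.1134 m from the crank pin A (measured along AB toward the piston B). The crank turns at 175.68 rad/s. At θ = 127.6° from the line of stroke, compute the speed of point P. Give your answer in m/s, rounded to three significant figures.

ω = 175.7 rad/s.  Crank-pin speed |V_A| = rω = 11.577 m/s, perpendicular to OA.
Rod angle: sinφ = −(r/L) sinθ ⇒ φ = -9.805°; ω_rod = −rω cosθ/√(L²−r²sin²θ) = +23.381 rad/s.
V_P = V_A + ω_rod × AP, with AP = 0.1134 m along the rod.
Components: V_Px = −rω sinθ − a·ω_rod·sinφ = -8.7211 m/s;  V_Py = rω cosθ + a·ω_rod·cosφ = -4.4512 m/s.
|V_P| = √(V_Px² + V_Py²) = 9.7913 m/s.

9.79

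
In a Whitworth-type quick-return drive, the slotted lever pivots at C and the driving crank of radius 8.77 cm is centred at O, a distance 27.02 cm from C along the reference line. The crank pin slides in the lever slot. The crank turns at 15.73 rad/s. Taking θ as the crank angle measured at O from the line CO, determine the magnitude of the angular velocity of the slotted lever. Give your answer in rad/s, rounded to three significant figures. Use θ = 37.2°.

3.53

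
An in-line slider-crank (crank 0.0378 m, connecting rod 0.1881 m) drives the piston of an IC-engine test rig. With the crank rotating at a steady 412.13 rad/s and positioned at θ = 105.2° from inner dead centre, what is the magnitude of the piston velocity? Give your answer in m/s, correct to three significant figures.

ω = 412.1 rad/s
For an in-line slider-crank, x = r cosθ + √(L² − r² sin²θ), so v = −rω sinθ·[1 + r cosθ/√(L² − r² sin²θ)].
With r = 0.0378 m, L = 0.1881 m, θ = 105.2°: √(L² − r² sin²θ) = 0.18453 m.
v = −0.0378·412.1·0.96502·[1 + 0.0378·-0.26219/0.18453] = -14.226 m/s.
|v| = 14.226 m/s.

14.2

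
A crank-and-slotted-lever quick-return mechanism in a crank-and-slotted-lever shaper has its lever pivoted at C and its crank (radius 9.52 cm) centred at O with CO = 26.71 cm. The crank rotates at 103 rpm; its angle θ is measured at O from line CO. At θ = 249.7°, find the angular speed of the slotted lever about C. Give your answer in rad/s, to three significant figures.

0.0415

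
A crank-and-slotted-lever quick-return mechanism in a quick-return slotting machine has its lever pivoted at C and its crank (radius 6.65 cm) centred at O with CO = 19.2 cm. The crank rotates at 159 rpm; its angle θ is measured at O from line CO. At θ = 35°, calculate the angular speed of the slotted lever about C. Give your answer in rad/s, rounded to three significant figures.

3.98

ω = 16.65 rad/s (from 159 rpm).
Crank pin A relative to C: A = (d + r cosθ, r sinθ); lever angle φ = atan2(r sinθ, d + r cosθ).
Differentiating tanφ: φ̇ = rω(d cosθ + r)/(d² + r² + 2dr cosθ).
d² + r² + 2dr cosθ = |CA|² = 0.0622041 m²;  d cosθ + r = +0.22378 m.
|ω_lever| = |0.0665·16.65·+0.22378| / 0.0622041 = 3.9833 rad/s.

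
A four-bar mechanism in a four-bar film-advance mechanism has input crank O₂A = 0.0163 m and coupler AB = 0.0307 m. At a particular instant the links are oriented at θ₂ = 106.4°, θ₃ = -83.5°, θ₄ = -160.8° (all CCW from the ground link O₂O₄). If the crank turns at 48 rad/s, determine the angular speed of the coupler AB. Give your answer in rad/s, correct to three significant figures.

26.1

ω₂ = 48 rad/s
Differentiating the loop-closure r₂e^{iθ₂}+r₃e^{iθ₃}=r₁+r₄e^{iθ₄} gives r₂ω₂e^{iθ₂}+r₃ω₃e^{iθ₃}=r₄ω₄e^{iθ₄}.
Eliminating the other unknown: ω₃ = r₂ω₂ sin(θ₄−θ₂) / [r₃ sin(θ₃−θ₄)].
Numerator sine = +0.99881; denominator sine = +0.97553.
Result = 0.0163·48·(+0.99881) / (0.0307·(+0.97553)) = +26.093 rad/s; magnitude 26.093 rad/s.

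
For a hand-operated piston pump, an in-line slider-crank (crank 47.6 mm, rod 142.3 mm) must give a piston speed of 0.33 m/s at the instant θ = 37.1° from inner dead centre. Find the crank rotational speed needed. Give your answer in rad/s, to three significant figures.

9.03

For an in-line slider-crank, |v_piston| = rω|sinθ|·[1 + r cosθ/√(L² − r² sin²θ)].
With r = 0.0476 m, L = 0.1423 m, θ = 37.1°: the bracketed kinematic factor |dx/dθ| = 0.036534 m.
ω = v/|dx/dθ| = 0.33/0.036534 = 9.0327 rad/s.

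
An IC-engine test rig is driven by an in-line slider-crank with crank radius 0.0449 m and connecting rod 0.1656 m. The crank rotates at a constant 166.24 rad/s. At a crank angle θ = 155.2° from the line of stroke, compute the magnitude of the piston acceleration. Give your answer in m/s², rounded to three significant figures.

903

ω = 166.2 rad/s
x(θ) = r cosθ + √(L² − r² sin²θ); with ω constant, a = ω²·d²x/dθ².
d²x/dθ² = −r cosθ − r²(cos2θ)/√u − r⁴ sin²2θ/(4u^{3/2}),  u = L² − r² sin²θ = 0.0270687 m².
Substituting r = 0.0449 m, L = 0.1656 m, θ = 155.2°: d²x/dθ² = +0.032685 m.
a = ω²·d²x/dθ² = (166.2)²·(+0.032685) = +903.28 m/s²;  |a| = 903.28 m/s².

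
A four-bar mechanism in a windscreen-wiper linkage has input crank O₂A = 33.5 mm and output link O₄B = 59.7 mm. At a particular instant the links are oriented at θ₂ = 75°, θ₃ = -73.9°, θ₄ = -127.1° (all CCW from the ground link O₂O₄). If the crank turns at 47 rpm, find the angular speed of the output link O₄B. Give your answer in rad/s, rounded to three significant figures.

1.78

ω₂ = 4.922 rad/s (from 47 rpm).
Differentiating the loop-closure r₂e^{iθ₂}+r₃e^{iθ₃}=r₁+r₄e^{iθ₄} gives r₂ω₂e^{iθ₂}+r₃ω₃e^{iθ₃}=r₄ω₄e^{iθ₄}.
Eliminating the other unknown: ω₄ = r₂ω₂ sin(θ₂−θ₃) / [r₄ sin(θ₄−θ₃)].
Numerator sine = +0.51653; denominator sine = -0.80073.
Result = 0.0335·4.922·(+0.51653) / (0.0597·(-0.80073)) = -1.7816 rad/s; magnitude 1.7816 rad/s.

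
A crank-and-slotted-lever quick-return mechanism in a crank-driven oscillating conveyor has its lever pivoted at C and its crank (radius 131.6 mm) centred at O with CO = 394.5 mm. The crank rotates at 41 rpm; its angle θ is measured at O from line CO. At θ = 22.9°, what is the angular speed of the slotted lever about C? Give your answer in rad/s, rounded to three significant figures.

ω = 4.294 rad/s (from 41 rpm).
Crank pin A relative to C: A = (d + r cosθ, r sinθ); lever angle φ = atan2(r sinθ, d + r cosθ).
Differentiating tanφ: φ̇ = rω(d cosθ + r)/(d² + r² + 2dr cosθ).
d² + r² + 2dr cosθ = |CA|² = 0.268598 m²;  d cosθ + r = +0.49501 m.
|ω_lever| = |0.1316·4.294·+0.49501| / 0.268598 = 1.0413 rad/s.

1.04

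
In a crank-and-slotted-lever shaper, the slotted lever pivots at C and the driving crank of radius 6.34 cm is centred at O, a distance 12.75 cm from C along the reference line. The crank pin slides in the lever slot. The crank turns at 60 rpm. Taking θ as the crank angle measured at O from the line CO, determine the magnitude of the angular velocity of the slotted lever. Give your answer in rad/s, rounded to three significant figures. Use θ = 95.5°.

1.09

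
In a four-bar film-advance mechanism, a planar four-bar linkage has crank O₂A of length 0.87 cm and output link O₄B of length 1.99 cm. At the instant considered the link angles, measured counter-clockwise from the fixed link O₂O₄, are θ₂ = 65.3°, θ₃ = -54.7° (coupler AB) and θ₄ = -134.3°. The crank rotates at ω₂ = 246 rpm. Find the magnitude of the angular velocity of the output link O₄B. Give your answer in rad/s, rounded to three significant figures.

9.92

ω₂ = 25.76 rad/s (from 246 rpm).
Differentiating the loop-closure r₂e^{iθ₂}+r₃e^{iθ₃}=r₁+r₄e^{iθ₄} gives r₂ω₂e^{iθ₂}+r₃ω₃e^{iθ₃}=r₄ω₄e^{iθ₄}.
Eliminating the other unknown: ω₄ = r₂ω₂ sin(θ₂−θ₃) / [r₄ sin(θ₄−θ₃)].
Numerator sine = +0.86603; denominator sine = -0.98357.
Result = 0.0087·25.76·(+0.86603) / (0.0199·(-0.98357)) = -9.9164 rad/s; magnitude 9.9164 rad/s.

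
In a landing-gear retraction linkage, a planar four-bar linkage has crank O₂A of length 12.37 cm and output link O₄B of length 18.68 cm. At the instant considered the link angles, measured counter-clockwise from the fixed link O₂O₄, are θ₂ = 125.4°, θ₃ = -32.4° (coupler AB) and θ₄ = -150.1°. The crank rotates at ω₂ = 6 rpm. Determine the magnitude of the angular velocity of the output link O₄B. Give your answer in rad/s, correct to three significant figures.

0.178

ω₂ = 0.6283 rad/s (from 6 rpm).
Differentiating the loop-closure r₂e^{iθ₂}+r₃e^{iθ₃}=r₁+r₄e^{iθ₄} gives r₂ω₂e^{iθ₂}+r₃ω₃e^{iθ₃}=r₄ω₄e^{iθ₄}.
Eliminating the other unknown: ω₄ = r₂ω₂ sin(θ₂−θ₃) / [r₄ sin(θ₄−θ₃)].
Numerator sine = +0.37784; denominator sine = -0.88539.
Result = 0.1237·0.6283·(+0.37784) / (0.1868·(-0.88539)) = -0.17756 rad/s; magnitude 0.17756 rad/s.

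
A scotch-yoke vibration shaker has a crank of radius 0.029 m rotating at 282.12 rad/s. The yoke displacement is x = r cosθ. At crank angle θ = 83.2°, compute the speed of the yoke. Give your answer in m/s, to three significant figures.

8.12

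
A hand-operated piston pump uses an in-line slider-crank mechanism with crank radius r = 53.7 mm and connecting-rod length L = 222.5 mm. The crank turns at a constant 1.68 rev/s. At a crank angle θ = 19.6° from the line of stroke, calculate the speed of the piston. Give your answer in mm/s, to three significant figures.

234

ω = 2π·1.68 = 10.56 rad/s
For an in-line slider-crank, x = r cosθ + √(L² − r² sin²θ), so v = −rω sinθ·[1 + r cosθ/√(L² − r² sin²θ)].
With r = 0.0537 m, L = 0.2225 m, θ = 19.6°: √(L² − r² sin²θ) = 0.22177 m.
v = −0.0537·10.56·0.33545·[1 + 0.0537·0.94206/0.22177] = -0.23352 m/s.
|v| = 0.23352 m/s = 233.52 mm/s.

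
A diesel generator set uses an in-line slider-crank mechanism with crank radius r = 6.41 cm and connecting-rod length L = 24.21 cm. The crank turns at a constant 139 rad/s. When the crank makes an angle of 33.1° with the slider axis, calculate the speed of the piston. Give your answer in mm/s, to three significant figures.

5960

ω = 139 rad/s
For an in-line slider-crank, x = r cosθ + √(L² − r² sin²θ), so v = −rω sinθ·[1 + r cosθ/√(L² − r² sin²θ)].
With r = 0.0641 m, L = 0.2421 m, θ = 33.1°: √(L² − r² sin²θ) = 0.23956 m.
v = −0.0641·139·0.54610·[1 + 0.0641·0.83772/0.23956] = -5.9564 m/s.
|v| = 5.9564 m/s = 5956.4 mm/s.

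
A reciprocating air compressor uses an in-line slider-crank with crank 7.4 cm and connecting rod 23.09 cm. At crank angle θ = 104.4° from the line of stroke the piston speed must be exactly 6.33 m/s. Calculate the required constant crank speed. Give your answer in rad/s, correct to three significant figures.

For an in-line slider-crank, |v_piston| = rω|sinθ|·[1 + r cosθ/√(L² − r² sin²θ)].
With r = 0.074 m, L = 0.2309 m, θ = 104.4°: the bracketed kinematic factor |dx/dθ| = 0.065666 m.
ω = v/|dx/dθ| = 6.33/0.065666 = 96.397 rad/s.

96.4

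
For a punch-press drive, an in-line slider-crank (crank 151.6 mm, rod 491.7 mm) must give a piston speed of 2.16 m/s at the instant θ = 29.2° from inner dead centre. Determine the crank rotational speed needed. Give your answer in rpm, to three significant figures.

For an in-line slider-crank, |v_piston| = rω|sinθ|·[1 + r cosθ/√(L² − r² sin²θ)].
With r = 0.1516 m, L = 0.4917 m, θ = 29.2°: the bracketed kinematic factor |dx/dθ| = 0.094094 m.
ω = v/|dx/dθ| = 2.16/0.094094 = 22.956 rad/s.
N = 60ω/(2π) = 219.21 rpm.

219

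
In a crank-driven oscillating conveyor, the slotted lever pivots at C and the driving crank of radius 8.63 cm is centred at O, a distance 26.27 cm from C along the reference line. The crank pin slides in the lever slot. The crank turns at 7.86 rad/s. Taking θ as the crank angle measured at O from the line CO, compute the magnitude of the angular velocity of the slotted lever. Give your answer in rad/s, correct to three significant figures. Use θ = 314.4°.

1.69

ω = 7.86 rad/s
Crank pin A relative to C: A = (d + r cosθ, r sinθ); lever angle φ = atan2(r sinθ, d + r cosθ).
Differentiating tanφ: φ̇ = rω(d cosθ + r)/(d² + r² + 2dr cosθ).
d² + r² + 2dr cosθ = |CA|² = 0.108183 m²;  d cosθ + r = +0.2701 m.
|ω_lever| = |0.0863·7.86·+0.2701| / 0.108183 = 1.6936 rad/s.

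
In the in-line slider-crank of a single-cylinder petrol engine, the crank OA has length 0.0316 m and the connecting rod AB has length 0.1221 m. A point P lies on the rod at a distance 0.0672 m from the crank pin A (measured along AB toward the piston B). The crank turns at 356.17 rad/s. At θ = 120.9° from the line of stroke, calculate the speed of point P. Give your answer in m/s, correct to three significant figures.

ω = 356.2 rad/s.  Crank-pin speed |V_A| = rω = 11.255 m/s, perpendicular to OA.
Rod angle: sinφ = −(r/L) sinθ ⇒ φ = -12.831°; ω_rod = −rω cosθ/√(L²−r²sin²θ) = +48.55 rad/s.
V_P = V_A + ω_rod × AP, with AP = 0.0672 m along the rod.
Components: V_Px = −rω sinθ − a·ω_rod·sinφ = -8.933 m/s;  V_Py = rω cosθ + a·ω_rod·cosφ = -2.5988 m/s.
|V_P| = √(V_Px² + V_Py²) = 9.3033 m/s.

9.30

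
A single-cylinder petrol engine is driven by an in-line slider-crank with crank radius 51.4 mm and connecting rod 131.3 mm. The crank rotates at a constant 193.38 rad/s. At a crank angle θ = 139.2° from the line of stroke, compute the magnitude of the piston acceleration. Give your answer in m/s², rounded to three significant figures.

1310

ω = 193.4 rad/s
x(θ) = r cosθ + √(L² − r² sin²θ); with ω constant, a = ω²·d²x/dθ².
d²x/dθ² = −r cosθ − r²(cos2θ)/√u − r⁴ sin²2θ/(4u^{3/2}),  u = L² − r² sin²θ = 0.0161117 m².
Substituting r = 0.0514 m, L = 0.1313 m, θ = 139.2°: d²x/dθ² = +0.035034 m.
a = ω²·d²x/dθ² = (193.4)²·(+0.035034) = +1310.1 m/s²;  |a| = 1310.1 m/s².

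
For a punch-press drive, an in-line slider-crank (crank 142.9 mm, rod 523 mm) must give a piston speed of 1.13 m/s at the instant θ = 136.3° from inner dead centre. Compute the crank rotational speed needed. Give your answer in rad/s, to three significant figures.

For an in-line slider-crank, |v_piston| = rω|sinθ|·[1 + r cosθ/√(L² − r² sin²θ)].
With r = 0.1429 m, L = 0.523 m, θ = 136.3°: the bracketed kinematic factor |dx/dθ| = 0.078868 m.
ω = v/|dx/dθ| = 1.13/0.078868 = 14.328 rad/s.

14.3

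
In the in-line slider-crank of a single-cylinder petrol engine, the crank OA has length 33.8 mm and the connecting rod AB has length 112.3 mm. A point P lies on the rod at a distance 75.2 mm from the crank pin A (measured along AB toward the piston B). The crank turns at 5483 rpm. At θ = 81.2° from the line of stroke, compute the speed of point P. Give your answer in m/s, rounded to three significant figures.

ω = 574.2 rad/s.  Crank-pin speed |V_A| = rω = 19.407 m/s, perpendicular to OA.
Rod angle: sinφ = −(r/L) sinθ ⇒ φ = -17.304°; ω_rod = −rω cosθ/√(L²−r²sin²θ) = -27.692 rad/s.
V_P = V_A + ω_rod × AP, with AP = 0.0752 m along the rod.
Components: V_Px = −rω sinθ − a·ω_rod·sinφ = -19.798 m/s;  V_Py = rω cosθ + a·ω_rod·cosφ = +0.98086 m/s.
|V_P| = √(V_Px² + V_Py²) = 19.822 m/s.

19.8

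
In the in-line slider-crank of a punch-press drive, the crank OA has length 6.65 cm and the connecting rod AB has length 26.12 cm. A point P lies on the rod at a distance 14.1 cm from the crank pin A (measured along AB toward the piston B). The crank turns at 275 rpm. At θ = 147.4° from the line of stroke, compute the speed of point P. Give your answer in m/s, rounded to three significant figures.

1.18

ω = 28.8 rad/s.  Crank-pin speed |V_A| = rω = 1.9151 m/s, perpendicular to OA.
Rod angle: sinφ = −(r/L) sinθ ⇒ φ = -7.884°; ω_rod = −rω cosθ/√(L²−r²sin²θ) = +6.2356 rad/s.
V_P = V_A + ω_rod × AP, with AP = 0.141 m along the rod.
Components: V_Px = −rω sinθ − a·ω_rod·sinφ = -0.91118 m/s;  V_Py = rω cosθ + a·ω_rod·cosφ = -0.74244 m/s.
|V_P| = √(V_Px² + V_Py²) = 1.1754 m/s.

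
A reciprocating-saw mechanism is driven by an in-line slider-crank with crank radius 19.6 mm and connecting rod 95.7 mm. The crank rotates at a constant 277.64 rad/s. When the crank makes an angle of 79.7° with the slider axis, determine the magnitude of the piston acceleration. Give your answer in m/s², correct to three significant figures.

25.1

ω = 277.6 rad/s
x(θ) = r cosθ + √(L² − r² sin²θ); with ω constant, a = ω²·d²x/dθ².
d²x/dθ² = −r cosθ − r²(cos2θ)/√u − r⁴ sin²2θ/(4u^{3/2}),  u = L² − r² sin²θ = 0.00878661 m².
Substituting r = 0.0196 m, L = 0.0957 m, θ = 79.7°: d²x/dθ² = +0.00032616 m.
a = ω²·d²x/dθ² = (277.6)²·(+0.00032616) = +25.142 m/s²;  |a| = 25.142 m/s².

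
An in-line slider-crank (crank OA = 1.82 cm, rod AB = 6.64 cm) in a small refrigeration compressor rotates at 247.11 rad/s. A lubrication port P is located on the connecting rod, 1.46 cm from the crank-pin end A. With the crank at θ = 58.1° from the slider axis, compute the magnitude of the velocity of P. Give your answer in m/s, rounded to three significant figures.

4.36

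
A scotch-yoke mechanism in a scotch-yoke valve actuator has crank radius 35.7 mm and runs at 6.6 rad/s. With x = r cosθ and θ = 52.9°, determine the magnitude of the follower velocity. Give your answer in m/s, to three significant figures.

ω = 6.6 rad/s
x = r cosθ ⇒ ẋ = −rω sinθ.
|v| = rω|sinθ| = 0.0357·6.6·|sin 52.9°| = 0.18793 m/s.

0.188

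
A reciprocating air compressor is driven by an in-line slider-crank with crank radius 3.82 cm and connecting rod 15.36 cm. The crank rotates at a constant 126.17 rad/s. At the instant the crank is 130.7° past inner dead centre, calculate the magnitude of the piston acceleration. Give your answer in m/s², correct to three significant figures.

417

ω = 126.2 rad/s
x(θ) = r cosθ + √(L² − r² sin²θ); with ω constant, a = ω²·d²x/dθ².
d²x/dθ² = −r cosθ − r²(cos2θ)/√u − r⁴ sin²2θ/(4u^{3/2}),  u = L² − r² sin²θ = 0.0227542 m².
Substituting r = 0.0382 m, L = 0.1536 m, θ = 130.7°: d²x/dθ² = +0.026205 m.
a = ω²·d²x/dθ² = (126.2)²·(+0.026205) = +417.16 m/s²;  |a| = 417.16 m/s².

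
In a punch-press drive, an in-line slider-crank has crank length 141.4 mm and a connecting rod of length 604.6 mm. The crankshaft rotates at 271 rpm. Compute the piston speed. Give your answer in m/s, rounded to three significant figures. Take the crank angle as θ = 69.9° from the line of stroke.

ω = 2π·271/60 = 28.38 rad/s
For an in-line slider-crank, x = r cosθ + √(L² − r² sin²θ), so v = −rω sinθ·[1 + r cosθ/√(L² − r² sin²θ)].
With r = 0.1414 m, L = 0.6046 m, θ = 69.9°: √(L² − r² sin²θ) = 0.58984 m.
v = −0.1414·28.38·0.93909·[1 + 0.1414·0.34366/0.58984] = -4.0789 m/s.
|v| = 4.0789 m/s.

4.08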